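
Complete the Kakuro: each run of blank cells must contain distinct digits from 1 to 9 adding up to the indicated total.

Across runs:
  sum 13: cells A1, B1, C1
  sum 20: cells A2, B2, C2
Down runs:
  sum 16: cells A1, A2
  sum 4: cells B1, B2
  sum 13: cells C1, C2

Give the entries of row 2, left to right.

9, 3, 8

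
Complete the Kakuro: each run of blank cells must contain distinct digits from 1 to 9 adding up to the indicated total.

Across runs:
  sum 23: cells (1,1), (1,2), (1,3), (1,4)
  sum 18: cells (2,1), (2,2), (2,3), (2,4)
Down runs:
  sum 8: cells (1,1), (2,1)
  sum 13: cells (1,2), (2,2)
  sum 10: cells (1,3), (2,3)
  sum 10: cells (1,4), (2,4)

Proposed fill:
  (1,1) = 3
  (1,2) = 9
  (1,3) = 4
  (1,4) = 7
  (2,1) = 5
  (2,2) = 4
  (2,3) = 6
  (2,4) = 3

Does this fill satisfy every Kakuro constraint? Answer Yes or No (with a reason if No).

Yes

Across: 3+9+4+7=23; 5+4+6+3=18. Down: 3+5=8; 9+4=13; 4+6=10; 7+3=10. No digit repeats within any run.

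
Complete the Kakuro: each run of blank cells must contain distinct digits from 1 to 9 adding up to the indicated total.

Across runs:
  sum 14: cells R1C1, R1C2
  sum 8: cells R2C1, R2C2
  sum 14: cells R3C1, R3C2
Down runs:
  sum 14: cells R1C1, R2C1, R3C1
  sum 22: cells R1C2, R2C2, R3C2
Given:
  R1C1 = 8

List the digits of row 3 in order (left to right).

R1C2 = 14 − 8 = 6 completes the 14 across.
R2C2 = 7: the only remaining digit allowed by both the 8 across and the 22 down.
Given what's placed, R3C1 must be 5 to fit the 14 across and 14 down.
R3C2 = 14 − 5 = 9 completes the 14 across.
R2C1 = 8 − 7 = 1 completes the 8 across.

5 9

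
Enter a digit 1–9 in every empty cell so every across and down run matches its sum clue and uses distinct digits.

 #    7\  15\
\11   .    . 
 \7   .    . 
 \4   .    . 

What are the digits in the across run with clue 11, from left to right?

4 in 2 cells must be {1,3}; 7 in 3 cells must be {1,2,4}.
The 4 across and the 7 down share only 1, so R3C1 = 1.
R3C2 = 4 − 1 = 3 completes the 4 across.
Nothing is forced directly, so branch on R1C1, whose candidates are 2 or 4. If R1C1 = 2: then R1C2 would have to be in {9} for the 11 across but in {4,5,7,8} for the 15 down — contradiction. So R1C1 = 4.
R1C2 = 11 − 4 = 7 completes the 11 across.
R2C1 = 7 − 5 = 2 completes the 7 down.
R2C2 = 7 − 2 = 5 completes the 7 across.

4, 7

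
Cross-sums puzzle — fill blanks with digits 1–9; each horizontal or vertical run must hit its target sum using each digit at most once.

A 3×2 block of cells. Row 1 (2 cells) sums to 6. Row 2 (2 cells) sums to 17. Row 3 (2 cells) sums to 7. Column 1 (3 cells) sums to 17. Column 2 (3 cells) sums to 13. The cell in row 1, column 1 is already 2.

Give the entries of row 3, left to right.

6 1

17 in 2 cells must be {8,9}.
(1,2) = 6 − 2 = 4 completes the 6 across.
Given what's placed, (2,2) must be 8 to fit the 17 across and 13 down.
(3,1) = 6: the only remaining digit allowed by both the 7 across and the 17 down.
(3,2) = 7 − 6 = 1 completes the 7 across.
(2,1) = 17 − 8 = 9 completes the 17 across.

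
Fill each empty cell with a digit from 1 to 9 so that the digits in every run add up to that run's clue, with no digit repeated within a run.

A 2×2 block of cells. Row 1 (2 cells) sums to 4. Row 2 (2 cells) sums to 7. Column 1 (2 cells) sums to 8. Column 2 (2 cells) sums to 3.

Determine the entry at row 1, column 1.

4 in 2 cells must be {1,3}; 3 in 2 cells must be {1,2}.
The 4 across and the 3 down share only 1, so (1,2) = 1.
(2,2) = 3 − 1 = 2 completes the 3 down.
(1,1) = 4 − 1 = 3 completes the 4 across.
(2,1) = 7 − 2 = 5 completes the 7 across.

3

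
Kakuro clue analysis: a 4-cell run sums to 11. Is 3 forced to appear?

The only way to make 11 from 4 distinct digits is {1,2,3,5}, which contains 3.

Yes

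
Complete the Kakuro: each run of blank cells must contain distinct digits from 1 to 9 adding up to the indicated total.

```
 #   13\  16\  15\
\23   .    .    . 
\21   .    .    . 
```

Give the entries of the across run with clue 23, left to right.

8 9 6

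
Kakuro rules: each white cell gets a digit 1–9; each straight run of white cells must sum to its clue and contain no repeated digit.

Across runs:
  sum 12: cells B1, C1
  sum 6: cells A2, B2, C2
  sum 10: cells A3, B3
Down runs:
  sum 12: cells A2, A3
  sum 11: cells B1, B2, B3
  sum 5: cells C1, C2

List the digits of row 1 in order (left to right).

8 4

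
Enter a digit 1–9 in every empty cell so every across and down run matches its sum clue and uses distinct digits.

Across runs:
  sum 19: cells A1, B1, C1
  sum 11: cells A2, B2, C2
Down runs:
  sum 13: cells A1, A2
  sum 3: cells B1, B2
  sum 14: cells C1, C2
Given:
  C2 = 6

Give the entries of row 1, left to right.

9 2 8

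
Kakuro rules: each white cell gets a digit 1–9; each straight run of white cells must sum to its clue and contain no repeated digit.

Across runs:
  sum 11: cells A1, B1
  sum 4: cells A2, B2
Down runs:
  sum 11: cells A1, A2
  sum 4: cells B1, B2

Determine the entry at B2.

1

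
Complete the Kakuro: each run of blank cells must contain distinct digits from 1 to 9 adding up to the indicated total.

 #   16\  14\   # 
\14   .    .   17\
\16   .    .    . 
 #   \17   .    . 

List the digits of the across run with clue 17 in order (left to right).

8, 9

17 in 2 cells must be {8,9}; 16 in 2 cells must be {7,9}.
The 14 across and the 16 down share only 9, so R1C1 = 9.
R1C2 = 14 − 9 = 5 completes the 14 across.
R2C1 = 16 − 9 = 7 completes the 16 down.
R2C3 = 8: the only remaining digit allowed by both the 16 across and the 17 down.
R3C2 = 8: the only remaining digit allowed by both the 17 across and the 14 down.
R3C3 = 17 − 8 = 9 completes the 17 across.
R2C2 = 16 − 15 = 1 completes the 16 across.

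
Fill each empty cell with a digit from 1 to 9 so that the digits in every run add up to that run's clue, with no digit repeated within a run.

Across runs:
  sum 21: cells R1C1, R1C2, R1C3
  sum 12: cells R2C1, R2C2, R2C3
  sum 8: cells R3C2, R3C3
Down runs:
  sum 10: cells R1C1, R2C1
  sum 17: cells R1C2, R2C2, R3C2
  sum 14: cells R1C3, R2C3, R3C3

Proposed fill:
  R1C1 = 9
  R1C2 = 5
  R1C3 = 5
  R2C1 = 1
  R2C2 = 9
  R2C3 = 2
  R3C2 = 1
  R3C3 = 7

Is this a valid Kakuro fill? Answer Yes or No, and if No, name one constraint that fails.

No — the down run R1C2–R3C2 sums to 15, not 17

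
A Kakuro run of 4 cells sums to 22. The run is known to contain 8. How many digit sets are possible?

6

4 distinct digits from 1–9 sum between 10 and 30.
Keeping only sets containing 8.
Enumerating: {1,4,8,9}, {1,6,7,8}, {2,3,8,9}, {2,5,7,8}, {3,4,7,8}, {3,5,6,8}.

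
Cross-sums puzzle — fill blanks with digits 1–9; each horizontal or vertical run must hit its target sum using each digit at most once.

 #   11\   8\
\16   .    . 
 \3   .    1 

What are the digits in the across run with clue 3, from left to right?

2 1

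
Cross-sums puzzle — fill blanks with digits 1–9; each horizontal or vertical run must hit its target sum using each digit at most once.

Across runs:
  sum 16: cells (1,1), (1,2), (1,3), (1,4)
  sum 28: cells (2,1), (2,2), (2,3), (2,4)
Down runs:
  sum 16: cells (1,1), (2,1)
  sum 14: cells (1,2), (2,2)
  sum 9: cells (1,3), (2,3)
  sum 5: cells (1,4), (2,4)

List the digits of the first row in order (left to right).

16 in 2 cells must be {7,9}.
Only 4 fits (2,4) under both its across sum 28 and down sum 5.
(1,4) = 5 − 4 = 1 completes the 5 down.
Nothing is forced directly, so branch on (1,1), whose candidates are 7 or 9. If (1,1) = 9: then (1,2) would have to be in {2,4} for the 16 across but in {5,6,8,9} for the 14 down — contradiction. So (1,1) = 7.
(2,1) = 16 − 7 = 9 completes the 16 down.
(2,2) = 8: the only remaining digit allowed by both the 28 across and the 14 down.
(2,3) = 28 − 21 = 7 completes the 28 across.
(1,2) = 14 − 8 = 6 completes the 14 down.
(1,3) = 16 − 14 = 2 completes the 16 across.

7, 6, 2, 1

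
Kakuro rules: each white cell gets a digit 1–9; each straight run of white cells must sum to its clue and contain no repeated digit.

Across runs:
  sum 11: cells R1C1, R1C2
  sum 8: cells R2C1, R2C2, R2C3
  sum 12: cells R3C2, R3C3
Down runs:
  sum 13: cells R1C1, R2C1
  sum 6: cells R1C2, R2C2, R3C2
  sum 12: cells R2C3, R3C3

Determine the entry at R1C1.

6 in 3 cells must be {1,2,3}.
The 12 across and the 6 down share only 3, so R3C2 = 3.
R3C3 = 12 − 3 = 9 completes the 12 across.
R1C2 = 2: the only remaining digit allowed by both the 11 across and the 6 down.
R2C2 = 6 − 5 = 1 completes the 6 down.
R2C3 = 12 − 9 = 3 completes the 12 down.
R1C1 = 11 − 2 = 9 completes the 11 across.
R2C1 = 8 − 4 = 4 completes the 8 across.

9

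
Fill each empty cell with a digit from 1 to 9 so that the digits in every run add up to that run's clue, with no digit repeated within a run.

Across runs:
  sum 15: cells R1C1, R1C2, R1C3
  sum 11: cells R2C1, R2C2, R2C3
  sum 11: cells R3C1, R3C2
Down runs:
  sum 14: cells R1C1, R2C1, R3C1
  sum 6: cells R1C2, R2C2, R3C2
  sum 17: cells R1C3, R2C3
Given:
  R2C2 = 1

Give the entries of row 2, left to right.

2 1 8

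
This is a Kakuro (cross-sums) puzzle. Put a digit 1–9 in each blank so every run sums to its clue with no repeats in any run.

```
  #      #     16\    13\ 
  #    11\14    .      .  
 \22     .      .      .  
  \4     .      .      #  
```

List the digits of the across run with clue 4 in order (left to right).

3 1

4 in 2 cells must be {1,3}.
The 4 across and the 11 down share only 3, so R3C1 = 3.
R3C2 = 4 − 3 = 1 completes the 4 across.
R2C1 = 11 − 3 = 8 completes the 11 down.
R2C2 = 9: the only remaining digit allowed by both the 22 across and the 16 down.
R2C3 = 22 − 17 = 5 completes the 22 across.
R1C2 = 16 − 10 = 6 completes the 16 down.
R1C3 = 14 − 6 = 8 completes the 14 across.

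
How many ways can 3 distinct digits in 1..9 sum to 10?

4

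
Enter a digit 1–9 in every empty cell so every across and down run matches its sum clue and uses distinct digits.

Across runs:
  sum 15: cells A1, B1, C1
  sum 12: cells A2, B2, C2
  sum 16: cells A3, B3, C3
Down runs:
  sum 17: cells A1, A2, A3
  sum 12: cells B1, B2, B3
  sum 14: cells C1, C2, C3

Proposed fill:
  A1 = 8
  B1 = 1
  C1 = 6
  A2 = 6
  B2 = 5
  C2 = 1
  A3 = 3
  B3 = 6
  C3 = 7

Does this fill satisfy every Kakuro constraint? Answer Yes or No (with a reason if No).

Yes

Across: 8+1+6=15; 6+5+1=12; 3+6+7=16. Down: 8+6+3=17; 1+5+6=12; 6+1+7=14. No digit repeats within any run.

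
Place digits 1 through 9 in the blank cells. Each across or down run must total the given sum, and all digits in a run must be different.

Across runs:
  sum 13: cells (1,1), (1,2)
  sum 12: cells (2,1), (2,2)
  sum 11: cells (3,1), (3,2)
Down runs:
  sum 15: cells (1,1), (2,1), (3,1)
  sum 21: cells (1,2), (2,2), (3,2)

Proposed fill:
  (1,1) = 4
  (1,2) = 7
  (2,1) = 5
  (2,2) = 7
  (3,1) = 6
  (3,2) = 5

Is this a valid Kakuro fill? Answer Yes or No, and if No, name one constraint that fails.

No — the down run (1,2)–(3,2) sums to 19, not 21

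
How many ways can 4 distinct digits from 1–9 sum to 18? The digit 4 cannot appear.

4 distinct digits from 1–9 sum between 10 and 30.
Dropping sets that contain 4.
Enumerating: {1,2,6,9}, {1,2,7,8}, {1,3,5,9}, {1,3,6,8}, {2,3,5,8}, {2,3,6,7}.

6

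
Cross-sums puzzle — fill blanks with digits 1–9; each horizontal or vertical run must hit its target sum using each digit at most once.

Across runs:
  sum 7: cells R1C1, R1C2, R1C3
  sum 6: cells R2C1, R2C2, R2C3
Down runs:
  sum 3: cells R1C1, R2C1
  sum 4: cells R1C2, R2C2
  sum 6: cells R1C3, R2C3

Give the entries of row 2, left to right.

7 in 3 cells must be {1,2,4}; 6 in 3 cells must be {1,2,3}; 3 in 2 cells must be {1,2}.
The 7 across and the 4 down share only 1, so R1C2 = 1.
R2C2 = 4 − 1 = 3 completes the 4 down.
Given what's placed, R1C1 must be 2 to fit the 7 across and 3 down.
R1C3 = 7 − 3 = 4 completes the 7 across.
R2C1 = 3 − 2 = 1 completes the 3 down.
R2C3 = 6 − 4 = 2 completes the 6 across.

1 3 2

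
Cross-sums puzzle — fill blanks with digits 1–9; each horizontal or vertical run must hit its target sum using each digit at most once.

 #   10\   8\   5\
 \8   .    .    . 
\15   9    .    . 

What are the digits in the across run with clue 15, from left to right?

R1C1 = 10 − 9 = 1 completes the 10 down.
Nothing is forced directly, so branch on R2C2, whose candidates are 1 or 2 or 5. If R2C2 = 1: then R1C2 would have to be in {2,3,4,5} for the 8 across but in {7} for the 8 down — contradiction. If R2C2 = 2: then R1C2 would have to be in {2,3,4,5} for the 8 across but in {6} for the 8 down — contradiction. So R2C2 = 5.
R1C2 = 8 − 5 = 3 completes the 8 down.
R1C3 = 8 − 4 = 4 completes the 8 across.
R2C3 = 15 − 14 = 1 completes the 15 across.

9 5 1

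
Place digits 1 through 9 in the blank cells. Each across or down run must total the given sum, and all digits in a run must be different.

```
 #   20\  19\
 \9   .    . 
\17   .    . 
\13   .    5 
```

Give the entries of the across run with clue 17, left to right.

17 in 2 cells must be {8,9}.
Given what's placed, R2C2 must be 8 to fit the 17 across and 19 down.
R3C1 = 13 − 5 = 8 completes the 13 across.
R1C2 = 19 − 13 = 6 completes the 19 down.
R2C1 = 17 − 8 = 9 completes the 17 across.
R1C1 = 9 − 6 = 3 completes the 9 across.

9 8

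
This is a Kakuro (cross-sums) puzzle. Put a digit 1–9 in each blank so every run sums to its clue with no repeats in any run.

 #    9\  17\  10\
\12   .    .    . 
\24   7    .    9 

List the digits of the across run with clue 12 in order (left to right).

2 9 1

24 in 3 cells must be {7,8,9}; 17 in 2 cells must be {8,9}.
R1C1 = 9 − 7 = 2 completes the 9 down.
R1C2 = 9: the only remaining digit allowed by both the 12 across and the 17 down.
R1C3 = 12 − 11 = 1 completes the 12 across.
R2C2 = 24 − 16 = 8 completes the 24 across.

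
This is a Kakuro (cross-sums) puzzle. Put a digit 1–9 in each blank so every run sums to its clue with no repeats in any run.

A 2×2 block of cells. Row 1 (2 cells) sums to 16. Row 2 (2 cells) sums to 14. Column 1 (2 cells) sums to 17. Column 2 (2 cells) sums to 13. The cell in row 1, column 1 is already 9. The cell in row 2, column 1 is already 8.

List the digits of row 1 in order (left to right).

9 7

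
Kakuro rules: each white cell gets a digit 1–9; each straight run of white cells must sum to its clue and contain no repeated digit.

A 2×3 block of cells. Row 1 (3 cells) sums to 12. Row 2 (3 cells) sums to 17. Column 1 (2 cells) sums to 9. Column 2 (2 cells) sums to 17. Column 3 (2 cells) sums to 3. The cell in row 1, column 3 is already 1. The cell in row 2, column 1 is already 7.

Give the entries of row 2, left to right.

17 in 2 cells must be {8,9}; 3 in 2 cells must be {1,2}.
(1,1) = 9 − 7 = 2 completes the 9 down.
(1,2) = 12 − 3 = 9 completes the 12 across.
(2,2) = 17 − 9 = 8 completes the 17 down.
(2,3) = 17 − 15 = 2 completes the 17 across.

7 8 2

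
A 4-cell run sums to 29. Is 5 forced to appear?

Yes

The only way to make 29 from 4 distinct digits is {5,7,8,9}, which contains 5.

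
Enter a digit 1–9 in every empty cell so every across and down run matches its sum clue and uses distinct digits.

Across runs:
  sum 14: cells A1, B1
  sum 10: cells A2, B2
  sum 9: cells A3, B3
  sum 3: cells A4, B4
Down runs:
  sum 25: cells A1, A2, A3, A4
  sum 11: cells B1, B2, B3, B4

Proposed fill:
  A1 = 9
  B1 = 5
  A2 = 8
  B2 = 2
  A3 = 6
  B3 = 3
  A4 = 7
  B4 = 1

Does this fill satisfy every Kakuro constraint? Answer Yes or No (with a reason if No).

No — the across run A4–B4 sums to 8, not 3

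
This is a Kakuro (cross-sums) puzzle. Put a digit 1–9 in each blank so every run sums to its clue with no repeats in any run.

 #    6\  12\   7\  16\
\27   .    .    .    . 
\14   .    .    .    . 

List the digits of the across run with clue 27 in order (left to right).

4, 8, 6, 9

16 in 2 cells must be {7,9}.
Only 7 fits R2C4 under both its across sum 14 and down sum 16.
R1C4 = 16 − 7 = 9 completes the 16 down.
Given what's placed, R2C2 must be 4 to fit the 14 across and 12 down.
R1C2 = 12 − 4 = 8 completes the 12 down.
R1C1 = 4: the only remaining digit allowed by both the 27 across and the 6 down.
R1C3 = 27 − 21 = 6 completes the 27 across.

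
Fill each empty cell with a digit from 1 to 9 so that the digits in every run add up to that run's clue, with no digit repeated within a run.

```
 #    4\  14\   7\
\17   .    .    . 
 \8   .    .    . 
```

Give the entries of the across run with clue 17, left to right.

4 in 2 cells must be {1,3}.
The 8 across and the 14 down share only 5, so R2C2 = 5.
R1C2 = 14 − 5 = 9 completes the 14 down.
Given what's placed, R2C1 must be 1 to fit the 8 across and 4 down.
R2C3 = 8 − 6 = 2 completes the 8 across.
R1C1 = 4 − 1 = 3 completes the 4 down.
R1C3 = 17 − 12 = 5 completes the 17 across.

3 9 5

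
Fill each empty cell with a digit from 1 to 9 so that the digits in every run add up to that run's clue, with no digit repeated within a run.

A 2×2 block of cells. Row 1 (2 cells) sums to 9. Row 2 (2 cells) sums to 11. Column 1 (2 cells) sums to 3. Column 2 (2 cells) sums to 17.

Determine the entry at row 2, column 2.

3 in 2 cells must be {1,2}; 17 in 2 cells must be {8,9}.
The 9 across and the 17 down share only 8, so (1,2) = 8.
The 11 across and the 3 down share only 2, so (2,1) = 2.
(2,2) = 11 − 2 = 9 completes the 11 across.
(1,1) = 9 − 8 = 1 completes the 9 across.

9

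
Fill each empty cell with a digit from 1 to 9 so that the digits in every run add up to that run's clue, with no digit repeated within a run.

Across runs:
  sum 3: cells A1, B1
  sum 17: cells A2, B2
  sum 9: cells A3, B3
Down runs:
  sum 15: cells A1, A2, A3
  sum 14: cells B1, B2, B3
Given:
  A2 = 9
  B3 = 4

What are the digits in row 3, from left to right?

5, 4

3 in 2 cells must be {1,2}; 17 in 2 cells must be {8,9}.
B2 = 17 − 9 = 8 completes the 17 across.
A3 = 9 − 4 = 5 completes the 9 across.
A1 = 15 − 14 = 1 completes the 15 down.
B1 = 3 − 1 = 2 completes the 3 across.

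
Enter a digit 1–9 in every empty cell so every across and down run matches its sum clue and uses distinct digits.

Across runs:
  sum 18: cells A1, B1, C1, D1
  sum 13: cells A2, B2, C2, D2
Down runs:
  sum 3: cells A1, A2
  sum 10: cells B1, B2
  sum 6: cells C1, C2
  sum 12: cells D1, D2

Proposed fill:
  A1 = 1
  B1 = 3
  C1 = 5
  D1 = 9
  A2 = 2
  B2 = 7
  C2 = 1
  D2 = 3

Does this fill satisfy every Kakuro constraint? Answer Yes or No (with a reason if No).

Across: 1+3+5+9=18; 2+7+1+3=13. Down: 1+2=3; 3+7=10; 5+1=6; 9+3=12. No digit repeats within any run.

Yes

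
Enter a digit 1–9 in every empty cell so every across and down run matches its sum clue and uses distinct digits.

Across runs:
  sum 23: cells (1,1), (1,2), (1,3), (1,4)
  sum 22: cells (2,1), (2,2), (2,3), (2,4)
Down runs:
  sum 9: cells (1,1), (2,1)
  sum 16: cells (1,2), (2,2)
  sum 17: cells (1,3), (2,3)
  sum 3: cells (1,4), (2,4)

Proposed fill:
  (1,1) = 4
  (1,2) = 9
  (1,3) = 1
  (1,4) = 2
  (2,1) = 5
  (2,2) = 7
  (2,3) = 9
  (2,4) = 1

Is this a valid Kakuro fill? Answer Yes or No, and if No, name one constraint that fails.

No — the across run (1,1)–(1,4) sums to 16, not 23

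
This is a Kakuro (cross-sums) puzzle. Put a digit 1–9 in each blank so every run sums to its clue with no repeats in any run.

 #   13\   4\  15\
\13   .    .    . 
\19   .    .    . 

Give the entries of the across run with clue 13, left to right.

4 in 2 cells must be {1,3}.
The 19 across and the 4 down share only 3, so R2C2 = 3.
R1C2 = 4 − 3 = 1 completes the 4 down.
Nothing is forced directly, so branch on R2C1, whose candidates are 7 or 9. If R2C1 = 7: then R1C1 would have to be in {3,4,5,7,8,9} for the 13 across but in {6} for the 13 down — contradiction. So R2C1 = 9.
R1C1 = 13 − 9 = 4 completes the 13 down.
R1C3 = 13 − 5 = 8 completes the 13 across.
R2C3 = 19 − 12 = 7 completes the 19 across.

4 1 8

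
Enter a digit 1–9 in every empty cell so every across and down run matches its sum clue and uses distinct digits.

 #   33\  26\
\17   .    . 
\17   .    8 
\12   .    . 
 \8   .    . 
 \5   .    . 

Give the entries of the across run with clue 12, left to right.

17 in 2 cells must be {8,9}.
R1C2 = 9: the only remaining digit allowed by both the 17 across and the 26 down.
R2C1 = 17 − 8 = 9 completes the 17 across.
R1C1 = 17 − 9 = 8 completes the 17 across.
Nothing is forced directly, so branch on R5C1, whose candidates are 3 or 4. If R5C1 = 3: that forces R3C1 = 7, R3C2 = 5, R4C1 = 6, after which R4C2 would have to be in {2} for the 8 across but in {1,3} for the 26 down — contradiction. So R5C1 = 4.
R5C2 = 5 − 4 = 1 completes the 5 across.
Nothing is forced directly, so branch on R3C1, whose candidates are 5 or 7. If R3C1 = 5: then R3C2 would have to be in {7} for the 12 across but in {2,3,5,6} for the 26 down — contradiction. So R3C1 = 7.
R3C2 = 12 − 7 = 5 completes the 12 across.

7, 5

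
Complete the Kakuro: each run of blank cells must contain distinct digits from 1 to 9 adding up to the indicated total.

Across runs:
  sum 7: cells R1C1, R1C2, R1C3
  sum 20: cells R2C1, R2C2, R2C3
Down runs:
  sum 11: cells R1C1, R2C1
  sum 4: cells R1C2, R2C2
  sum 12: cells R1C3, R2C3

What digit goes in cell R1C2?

1

7 in 3 cells must be {1,2,4}; 4 in 2 cells must be {1,3}.
The 7 across and the 4 down share only 1, so R1C2 = 1.
Given what's placed, R1C3 must be 4 to fit the 7 across and 12 down.
R2C2 = 4 − 1 = 3 completes the 4 down.
R2C3 = 12 − 4 = 8 completes the 12 down.
R1C1 = 7 − 5 = 2 completes the 7 across.
R2C1 = 20 − 11 = 9 completes the 20 across.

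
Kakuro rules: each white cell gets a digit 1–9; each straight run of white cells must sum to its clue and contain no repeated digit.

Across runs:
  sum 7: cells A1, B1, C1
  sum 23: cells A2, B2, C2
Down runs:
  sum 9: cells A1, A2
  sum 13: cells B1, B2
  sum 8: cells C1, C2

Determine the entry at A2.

7 in 3 cells must be {1,2,4}; 23 in 3 cells must be {6,8,9}.
The 7 across and the 13 down share only 4, so B1 = 4.
B2 = 13 − 4 = 9 completes the 13 down.
Given what's placed, C2 must be 6 to fit the 23 across and 8 down.
C1 = 8 − 6 = 2 completes the 8 down.
A2 = 23 − 15 = 8 completes the 23 across.
A1 = 7 − 6 = 1 completes the 7 across.

8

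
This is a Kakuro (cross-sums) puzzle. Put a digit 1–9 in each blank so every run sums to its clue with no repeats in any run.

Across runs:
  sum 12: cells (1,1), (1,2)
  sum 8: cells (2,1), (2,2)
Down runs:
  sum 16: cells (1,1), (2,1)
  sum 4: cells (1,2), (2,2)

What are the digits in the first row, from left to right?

16 in 2 cells must be {7,9}; 4 in 2 cells must be {1,3}.
The 12 across and the 4 down share only 3, so (1,2) = 3.
The 8 across and the 16 down share only 7, so (2,1) = 7.
(2,2) = 8 − 7 = 1 completes the 8 across.
(1,1) = 12 − 3 = 9 completes the 12 across.

9 3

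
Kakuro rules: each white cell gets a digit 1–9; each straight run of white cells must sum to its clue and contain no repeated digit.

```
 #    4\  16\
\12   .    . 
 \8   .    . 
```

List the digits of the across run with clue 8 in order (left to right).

1 7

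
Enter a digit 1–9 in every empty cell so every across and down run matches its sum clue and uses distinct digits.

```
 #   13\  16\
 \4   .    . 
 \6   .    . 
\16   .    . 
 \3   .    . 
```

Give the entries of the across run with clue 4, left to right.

4 in 2 cells must be {1,3}; 16 in 2 cells must be {7,9}; 3 in 2 cells must be {1,2}.
Only 7 fits R3C1 under both its across sum 16 and down sum 13.
R3C2 = 16 − 7 = 9 completes the 16 across.
Given what's placed, R1C2 must be 1 to fit the 4 across and 16 down.
R4C2 = 2: the only remaining digit allowed by both the 3 across and the 16 down.
R1C1 = 4 − 1 = 3 completes the 4 across.

3, 1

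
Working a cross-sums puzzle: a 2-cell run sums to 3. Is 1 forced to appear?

The only way to make 3 from 2 distinct digits is {1,2}, which contains 1.

Yes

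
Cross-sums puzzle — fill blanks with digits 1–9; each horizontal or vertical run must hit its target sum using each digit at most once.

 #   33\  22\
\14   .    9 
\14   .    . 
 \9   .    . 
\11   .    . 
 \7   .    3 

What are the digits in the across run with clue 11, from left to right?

R1C1 = 14 − 9 = 5 completes the 14 across.
Given what's placed, R2C2 must be 5 to fit the 14 across and 22 down.
R4C2 = 4: the only remaining digit allowed by both the 11 across and the 22 down.
R5C1 = 7 − 3 = 4 completes the 7 across.
R2C1 = 14 − 5 = 9 completes the 14 across.
R3C2 = 22 − 21 = 1 completes the 22 down.
R4C1 = 11 − 4 = 7 completes the 11 across.
R3C1 = 9 − 1 = 8 completes the 9 across.

7, 4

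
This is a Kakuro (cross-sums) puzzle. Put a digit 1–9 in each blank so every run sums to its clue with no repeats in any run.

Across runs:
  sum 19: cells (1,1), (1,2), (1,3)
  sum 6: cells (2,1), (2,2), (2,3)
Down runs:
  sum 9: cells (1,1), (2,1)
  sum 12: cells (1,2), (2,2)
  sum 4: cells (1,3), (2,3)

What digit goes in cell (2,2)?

3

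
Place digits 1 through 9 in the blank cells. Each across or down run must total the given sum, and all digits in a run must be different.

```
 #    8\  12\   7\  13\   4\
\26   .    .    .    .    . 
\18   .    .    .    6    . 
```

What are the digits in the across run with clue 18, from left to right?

2 4 5 6 1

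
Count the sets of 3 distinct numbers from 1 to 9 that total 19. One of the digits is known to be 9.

3 distinct digits from 1–9 sum between 6 and 24.
Keeping only sets containing 9.
Enumerating: {2,8,9}, {3,7,9}, {4,6,9}.

3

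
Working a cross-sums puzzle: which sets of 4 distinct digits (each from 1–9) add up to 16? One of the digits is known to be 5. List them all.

{1,2,5,8}; {1,3,5,7}; {1,4,5,6}; {2,3,5,6}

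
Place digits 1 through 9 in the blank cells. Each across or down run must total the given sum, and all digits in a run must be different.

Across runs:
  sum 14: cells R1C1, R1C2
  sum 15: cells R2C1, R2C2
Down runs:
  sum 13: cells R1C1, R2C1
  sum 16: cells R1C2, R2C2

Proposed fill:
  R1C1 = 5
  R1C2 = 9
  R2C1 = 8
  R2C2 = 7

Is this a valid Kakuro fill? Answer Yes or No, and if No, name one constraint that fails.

Across: 5+9=14; 8+7=15. Down: 5+8=13; 9+7=16. No digit repeats within any run.

Yes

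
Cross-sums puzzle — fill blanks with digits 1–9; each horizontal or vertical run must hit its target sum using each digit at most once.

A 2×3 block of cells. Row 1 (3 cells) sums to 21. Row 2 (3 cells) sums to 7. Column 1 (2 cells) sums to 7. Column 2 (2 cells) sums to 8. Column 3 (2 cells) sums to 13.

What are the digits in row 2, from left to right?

7 in 3 cells must be {1,2,4}.
The 7 across and the 13 down share only 4, so (2,3) = 4.
(1,3) = 13 − 4 = 9 completes the 13 down.
Nothing is forced directly, so branch on (1,1), whose candidates are 4 or 5. If (1,1) = 4: then (1,2) would have to be in {8} for the 21 across but in {1,2,3,5,6,7} for the 8 down — contradiction. So (1,1) = 5.
(1,2) = 21 − 14 = 7 completes the 21 across.
(2,1) = 7 − 5 = 2 completes the 7 down.
(2,2) = 7 − 6 = 1 completes the 7 across.

2, 1, 4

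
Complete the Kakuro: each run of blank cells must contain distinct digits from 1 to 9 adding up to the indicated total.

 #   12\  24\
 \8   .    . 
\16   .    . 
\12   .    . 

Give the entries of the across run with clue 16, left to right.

7, 9

16 in 2 cells must be {7,9}; 24 in 3 cells must be {7,8,9}.
The 8 across and the 24 down share only 7, so R1C2 = 7.
Given what's placed, R2C2 must be 9 to fit the 16 across and 24 down.
R3C2 = 24 − 16 = 8 completes the 24 down.
R1C1 = 8 − 7 = 1 completes the 8 across.
R2C1 = 16 − 9 = 7 completes the 16 across.
R3C1 = 12 − 8 = 4 completes the 12 across.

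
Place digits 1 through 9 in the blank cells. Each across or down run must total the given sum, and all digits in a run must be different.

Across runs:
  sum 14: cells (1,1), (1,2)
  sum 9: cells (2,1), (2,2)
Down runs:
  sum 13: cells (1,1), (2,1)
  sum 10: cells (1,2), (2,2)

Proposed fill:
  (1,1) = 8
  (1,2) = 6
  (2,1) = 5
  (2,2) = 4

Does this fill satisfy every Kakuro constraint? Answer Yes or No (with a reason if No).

Yes

Across: 8+6=14; 5+4=9. Down: 8+5=13; 6+4=10. No digit repeats within any run.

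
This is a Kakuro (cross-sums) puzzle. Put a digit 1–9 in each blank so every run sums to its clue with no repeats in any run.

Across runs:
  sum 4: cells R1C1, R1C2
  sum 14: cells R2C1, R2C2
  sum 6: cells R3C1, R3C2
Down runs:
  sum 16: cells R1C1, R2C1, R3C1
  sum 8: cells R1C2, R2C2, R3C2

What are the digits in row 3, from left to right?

4 2

4 in 2 cells must be {1,3}.
The 14 across and the 8 down share only 5, so R2C2 = 5.
Given what's placed, R1C2 must be 1 to fit the 4 across and 8 down.
R2C1 = 14 − 5 = 9 completes the 14 across.
R3C2 = 8 − 6 = 2 completes the 8 down.
R1C1 = 4 − 1 = 3 completes the 4 across.
R3C1 = 6 − 2 = 4 completes the 6 across.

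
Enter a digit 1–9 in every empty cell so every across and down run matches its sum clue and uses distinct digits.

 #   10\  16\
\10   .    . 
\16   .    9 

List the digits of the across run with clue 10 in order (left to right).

16 in 2 cells must be {7,9}.
R1C2 = 16 − 9 = 7 completes the 16 down.
R2C1 = 16 − 9 = 7 completes the 16 across.
R1C1 = 10 − 7 = 3 completes the 10 across.

3 7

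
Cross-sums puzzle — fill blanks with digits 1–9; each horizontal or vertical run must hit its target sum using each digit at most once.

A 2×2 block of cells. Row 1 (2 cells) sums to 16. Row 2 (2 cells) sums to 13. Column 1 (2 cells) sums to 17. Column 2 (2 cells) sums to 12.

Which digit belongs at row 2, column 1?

16 in 2 cells must be {7,9}; 17 in 2 cells must be {8,9}.
The 16 across and the 17 down share only 9, so (1,1) = 9.
(1,2) = 16 − 9 = 7 completes the 16 across.
(2,1) = 17 − 9 = 8 completes the 17 down.
(2,2) = 13 − 8 = 5 completes the 13 across.

8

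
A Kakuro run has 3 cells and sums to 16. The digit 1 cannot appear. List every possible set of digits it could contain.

3 distinct digits from 1–9 sum between 6 and 24.
Dropping sets that contain 1.

{2,5,9}; {2,6,8}; {3,4,9}; {3,5,8}; {3,6,7}; {4,5,7}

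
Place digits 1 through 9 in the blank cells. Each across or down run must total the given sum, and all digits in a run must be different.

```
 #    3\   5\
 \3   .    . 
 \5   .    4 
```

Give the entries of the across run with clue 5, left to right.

1 4

3 in 2 cells must be {1,2}.
R1C2 = 5 − 4 = 1 completes the 5 down.
R2C1 = 5 − 4 = 1 completes the 5 across.
R1C1 = 3 − 1 = 2 completes the 3 across.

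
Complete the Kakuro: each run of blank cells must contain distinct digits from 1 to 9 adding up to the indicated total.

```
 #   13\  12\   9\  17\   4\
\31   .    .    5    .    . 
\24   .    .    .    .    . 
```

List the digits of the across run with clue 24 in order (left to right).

7, 3, 4, 9, 1

17 in 2 cells must be {8,9}; 4 in 2 cells must be {1,3}.
Given what's placed, R1C5 must be 3 to fit the 31 across and 4 down.
R2C3 = 9 − 5 = 4 completes the 9 down.
R2C5 = 4 − 3 = 1 completes the 4 down.
Nothing is forced directly, so branch on R1C2, whose candidates are 8 or 9. If R1C2 = 8: that forces R1C4 = 9, after which R2C2 would have to be in {2,3,5,6,7,8,9} for the 24 across but in {4} for the 12 down — contradiction. So R1C2 = 9.
Given what's placed, R1C4 must be 8 to fit the 31 across and 17 down.
R2C2 = 12 − 9 = 3 completes the 12 down.
R2C4 = 17 − 8 = 9 completes the 17 down.
R1C1 = 31 − 25 = 6 completes the 31 across.
R2C1 = 24 − 17 = 7 completes the 24 across.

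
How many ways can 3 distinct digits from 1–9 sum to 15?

3 distinct digits from 1–9 sum between 6 and 24.

8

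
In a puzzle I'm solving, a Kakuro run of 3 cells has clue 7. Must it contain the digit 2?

Yes

The only way to make 7 from 3 distinct digits is {1,2,4}, which contains 2.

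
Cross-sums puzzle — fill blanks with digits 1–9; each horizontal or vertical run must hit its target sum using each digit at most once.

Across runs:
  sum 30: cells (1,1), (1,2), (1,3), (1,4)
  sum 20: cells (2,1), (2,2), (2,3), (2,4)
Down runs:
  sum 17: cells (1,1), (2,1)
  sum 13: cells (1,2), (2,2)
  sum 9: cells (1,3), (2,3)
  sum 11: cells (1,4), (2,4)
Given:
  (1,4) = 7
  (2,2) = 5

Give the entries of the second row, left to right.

8 5 3 4

30 in 4 cells must be {6,7,8,9}; 17 in 2 cells must be {8,9}.
(1,2) = 13 − 5 = 8 completes the 13 down.
Given what's placed, (1,3) must be 6 to fit the 30 across and 9 down.
(2,3) = 9 − 6 = 3 completes the 9 down.
(2,4) = 11 − 7 = 4 completes the 11 down.
(1,1) = 30 − 21 = 9 completes the 30 across.
(2,1) = 20 − 12 = 8 completes the 20 across.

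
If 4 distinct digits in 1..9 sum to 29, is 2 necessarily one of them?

No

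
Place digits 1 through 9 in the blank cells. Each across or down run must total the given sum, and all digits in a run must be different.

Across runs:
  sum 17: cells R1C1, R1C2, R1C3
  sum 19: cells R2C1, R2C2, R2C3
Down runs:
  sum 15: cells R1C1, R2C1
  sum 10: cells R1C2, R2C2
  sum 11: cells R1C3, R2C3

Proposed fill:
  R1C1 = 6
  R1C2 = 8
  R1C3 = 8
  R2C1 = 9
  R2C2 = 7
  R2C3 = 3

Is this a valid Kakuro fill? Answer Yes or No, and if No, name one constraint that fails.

No — the across run R1C1–R1C3 sums to 22, not 17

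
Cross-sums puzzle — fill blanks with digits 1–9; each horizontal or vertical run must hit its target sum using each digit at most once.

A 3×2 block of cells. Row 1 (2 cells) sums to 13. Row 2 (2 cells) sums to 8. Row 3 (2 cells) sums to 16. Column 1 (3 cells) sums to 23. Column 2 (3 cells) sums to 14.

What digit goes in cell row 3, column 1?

9

16 in 2 cells must be {7,9}; 23 in 3 cells must be {6,8,9}.
The 8 across and the 23 down share only 6, so (2,1) = 6.
(2,2) = 8 − 6 = 2 completes the 8 across.
Given what's placed, (3,1) must be 9 to fit the 16 across and 23 down.
(3,2) = 16 − 9 = 7 completes the 16 across.
(1,1) = 23 − 15 = 8 completes the 23 down.
(1,2) = 13 − 8 = 5 completes the 13 across.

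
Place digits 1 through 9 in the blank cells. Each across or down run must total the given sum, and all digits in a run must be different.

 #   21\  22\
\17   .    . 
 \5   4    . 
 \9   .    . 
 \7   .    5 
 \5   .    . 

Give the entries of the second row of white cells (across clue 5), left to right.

4 1

17 in 2 cells must be {8,9}.
R2C2 = 5 − 4 = 1 completes the 5 across.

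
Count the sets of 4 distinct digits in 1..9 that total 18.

4 distinct digits from 1–9 sum between 10 and 30.

11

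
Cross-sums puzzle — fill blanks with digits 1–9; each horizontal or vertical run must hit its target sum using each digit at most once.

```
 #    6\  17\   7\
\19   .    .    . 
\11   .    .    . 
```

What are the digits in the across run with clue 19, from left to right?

4, 9, 6

17 in 2 cells must be {8,9}.
The 11 across and the 17 down share only 8, so R2C2 = 8.
R1C2 = 17 − 8 = 9 completes the 17 down.
Nothing is forced directly, so branch on R1C1, whose candidates are 2 or 4. If R1C1 = 2: then R1C3 would have to be in {8} for the 19 across but in {1,2,3,4,5,6} for the 7 down — contradiction. So R1C1 = 4.
R1C3 = 19 − 13 = 6 completes the 19 across.
R2C1 = 6 − 4 = 2 completes the 6 down.
R2C3 = 11 − 10 = 1 completes the 11 across.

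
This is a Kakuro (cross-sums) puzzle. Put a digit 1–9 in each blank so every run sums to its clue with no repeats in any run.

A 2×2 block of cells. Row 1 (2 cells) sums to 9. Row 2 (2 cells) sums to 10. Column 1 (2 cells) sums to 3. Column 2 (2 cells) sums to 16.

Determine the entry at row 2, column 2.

9

3 in 2 cells must be {1,2}; 16 in 2 cells must be {7,9}.
The 9 across and the 16 down share only 7, so (1,2) = 7.
(2,2) = 16 − 7 = 9 completes the 16 down.
(1,1) = 9 − 7 = 2 completes the 9 across.
(2,1) = 10 − 9 = 1 completes the 10 across.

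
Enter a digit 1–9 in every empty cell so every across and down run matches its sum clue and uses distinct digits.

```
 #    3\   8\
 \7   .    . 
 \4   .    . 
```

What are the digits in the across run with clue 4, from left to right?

4 in 2 cells must be {1,3}; 3 in 2 cells must be {1,2}.
The 4 across and the 3 down share only 1, so R2C1 = 1.
R2C2 = 4 − 1 = 3 completes the 4 across.
R1C1 = 3 − 1 = 2 completes the 3 down.
R1C2 = 7 − 2 = 5 completes the 7 across.

1 3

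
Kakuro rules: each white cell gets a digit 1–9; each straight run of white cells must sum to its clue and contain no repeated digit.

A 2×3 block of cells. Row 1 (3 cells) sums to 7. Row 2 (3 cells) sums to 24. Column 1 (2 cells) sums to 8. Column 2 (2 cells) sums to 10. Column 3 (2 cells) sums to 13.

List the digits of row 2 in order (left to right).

7 8 9

7 in 3 cells must be {1,2,4}; 24 in 3 cells must be {7,8,9}.
The 7 across and the 13 down share only 4, so (1,3) = 4.
The 24 across and the 8 down share only 7, so (2,1) = 7.
(2,3) = 13 − 4 = 9 completes the 13 down.
(1,1) = 8 − 7 = 1 completes the 8 down.
(1,2) = 7 − 5 = 2 completes the 7 across.
(2,2) = 24 − 16 = 8 completes the 24 across.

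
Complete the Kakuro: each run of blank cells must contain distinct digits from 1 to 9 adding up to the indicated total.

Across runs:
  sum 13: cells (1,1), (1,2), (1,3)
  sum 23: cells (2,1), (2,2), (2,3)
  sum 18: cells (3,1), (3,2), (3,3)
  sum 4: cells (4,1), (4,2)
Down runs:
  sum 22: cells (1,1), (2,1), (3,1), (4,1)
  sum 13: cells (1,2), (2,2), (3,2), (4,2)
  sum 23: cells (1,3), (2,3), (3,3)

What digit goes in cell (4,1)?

23 in 3 cells must be {6,8,9}; 4 in 2 cells must be {1,3}.
(2,2) = 6: only digit in both the 23-across and 13-down candidate sets.
Given what's placed, (4,2) must be 1 to fit the 4 across and 13 down.
(4,1) = 4 − 1 = 3 completes the 4 across.

3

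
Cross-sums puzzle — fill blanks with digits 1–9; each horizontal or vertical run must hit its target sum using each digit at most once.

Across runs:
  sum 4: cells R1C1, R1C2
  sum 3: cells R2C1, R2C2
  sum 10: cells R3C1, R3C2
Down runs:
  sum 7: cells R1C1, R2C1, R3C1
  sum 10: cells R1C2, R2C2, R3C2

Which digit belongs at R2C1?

4 in 2 cells must be {1,3}; 3 in 2 cells must be {1,2}; 7 in 3 cells must be {1,2,4}.
The 4 across and the 7 down share only 1, so R1C1 = 1.
R1C2 = 4 − 1 = 3 completes the 4 across.
Given what's placed, R2C1 must be 2 to fit the 3 across and 7 down.
R2C2 = 3 − 2 = 1 completes the 3 across.
R3C1 = 7 − 3 = 4 completes the 7 down.
R3C2 = 10 − 4 = 6 completes the 10 across.

2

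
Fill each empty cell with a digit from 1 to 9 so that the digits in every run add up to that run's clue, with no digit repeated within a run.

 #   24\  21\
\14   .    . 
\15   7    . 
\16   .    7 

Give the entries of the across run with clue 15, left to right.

16 in 2 cells must be {7,9}; 24 in 3 cells must be {7,8,9}.
R2C2 = 15 − 7 = 8 completes the 15 across.
R3C1 = 16 − 7 = 9 completes the 16 across.
R1C1 = 24 − 16 = 8 completes the 24 down.
R1C2 = 14 − 8 = 6 completes the 14 across.

7 8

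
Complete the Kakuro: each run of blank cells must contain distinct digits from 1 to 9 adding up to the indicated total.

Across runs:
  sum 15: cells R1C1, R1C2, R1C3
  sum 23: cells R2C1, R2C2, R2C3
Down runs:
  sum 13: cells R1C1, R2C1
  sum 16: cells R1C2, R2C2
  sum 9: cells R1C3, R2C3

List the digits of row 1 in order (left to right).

5 7 3

23 in 3 cells must be {6,8,9}; 16 in 2 cells must be {7,9}.
The 23 across and the 16 down share only 9, so R2C2 = 9.
R1C2 = 16 − 9 = 7 completes the 16 down.
Nothing is forced directly, so branch on R2C1, whose candidates are 6 or 8. If R2C1 = 6: then R1C1 would have to be in {2,3,5,6} for the 15 across but in {7} for the 13 down — contradiction. So R2C1 = 8.
R1C1 = 13 − 8 = 5 completes the 13 down.
R1C3 = 15 − 12 = 3 completes the 15 across.
R2C3 = 23 − 17 = 6 completes the 23 across.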